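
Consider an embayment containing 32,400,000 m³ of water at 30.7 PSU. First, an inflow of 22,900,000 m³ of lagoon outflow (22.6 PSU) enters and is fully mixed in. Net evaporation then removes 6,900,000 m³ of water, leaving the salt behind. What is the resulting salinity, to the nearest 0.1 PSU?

31.2 PSU

After mixing: salt = 32,400,000×30.7 + 22,900,000×22.6 = 1,512,220,000; volume = 55,300,000 m³
After evaporation: salt unchanged = 1,512,220,000; volume = 55,300,000 − 6,900,000 = 48,400,000 m³
S = 1,512,220,000 / 48,400,000 = 31.2442 PSU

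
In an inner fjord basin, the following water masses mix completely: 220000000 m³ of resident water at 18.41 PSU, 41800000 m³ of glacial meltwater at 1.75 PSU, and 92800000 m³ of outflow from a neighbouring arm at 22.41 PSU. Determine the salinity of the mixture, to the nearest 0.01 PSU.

17.49 PSU

Mass of salt is conserved:
salt = 220,000,000×18.41 + 41,800,000×1.75 + 92,800,000×22.41 = 4,050,200,000 + 73,150,000 + 2,079,648,000 = 6,202,998,000
volume = 220,000,000 + 41,800,000 + 92,800,000 = 354,600,000 m³
S = 6,202,998,000 / 354,600,000 = 17.4929 PSU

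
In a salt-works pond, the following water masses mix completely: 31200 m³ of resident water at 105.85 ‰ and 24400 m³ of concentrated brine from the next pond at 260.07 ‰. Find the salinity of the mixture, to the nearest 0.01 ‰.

173.53 ‰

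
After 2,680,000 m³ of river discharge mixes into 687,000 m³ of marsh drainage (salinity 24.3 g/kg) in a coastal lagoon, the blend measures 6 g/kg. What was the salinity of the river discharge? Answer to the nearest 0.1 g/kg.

Salt balance: 687,000×24.3 + 2,680,000×S = 3,367,000×6
16,694,100 + 2,680,000·S = 20,202,000
S = (20,202,000 − 16,694,100) / 2,680,000 = 1.3089 g/kg

1.3 g/kg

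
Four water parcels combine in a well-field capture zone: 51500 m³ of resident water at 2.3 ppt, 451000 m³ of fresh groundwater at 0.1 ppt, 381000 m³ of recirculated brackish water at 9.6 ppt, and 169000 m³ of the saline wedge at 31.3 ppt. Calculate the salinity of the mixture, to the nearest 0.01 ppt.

Mass of salt is conserved:
salt = 51,500×2.3 + 451,000×0.1 + 381,000×9.6 + 169,000×31.3 = 118,450 + 45,100 + 3,657,600 + 5,289,700 = 9,110,850
volume = 51,500 + 451,000 + 381,000 + 169,000 = 1,052,500 m³
S = 9,110,850 / 1,052,500 = 8.6564 ppt

8.66 ppt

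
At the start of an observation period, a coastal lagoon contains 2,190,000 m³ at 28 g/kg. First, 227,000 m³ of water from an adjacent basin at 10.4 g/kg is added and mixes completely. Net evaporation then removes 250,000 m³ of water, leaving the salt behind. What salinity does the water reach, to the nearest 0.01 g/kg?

After mixing: salt = 2,190,000×28 + 227,000×10.4 = 63,680,800; volume = 2,417,000 m³
After evaporation: salt unchanged = 63,680,800; volume = 2,417,000 − 250,000 = 2,167,000 m³
S = 63,680,800 / 2,167,000 = 29.3866 g/kg

29.39 g/kg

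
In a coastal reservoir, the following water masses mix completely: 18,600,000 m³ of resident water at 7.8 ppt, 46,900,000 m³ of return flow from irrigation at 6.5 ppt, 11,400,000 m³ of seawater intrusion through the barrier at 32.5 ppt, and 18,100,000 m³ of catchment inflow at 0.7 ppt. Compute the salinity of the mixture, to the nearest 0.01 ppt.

Conserving salt mass:
salt = 18,600,000×7.8 + 46,900,000×6.5 + 11,400,000×32.5 + 18,100,000×0.7 = 145,080,000 + 304,850,000 + 370,500,000 + 12,670,000 = 833,100,000
volume = 18,600,000 + 46,900,000 + 11,400,000 + 18,100,000 = 95,000,000 m³
S = 833,100,000 / 95,000,000 = 8.7695 ppt

8.77 ppt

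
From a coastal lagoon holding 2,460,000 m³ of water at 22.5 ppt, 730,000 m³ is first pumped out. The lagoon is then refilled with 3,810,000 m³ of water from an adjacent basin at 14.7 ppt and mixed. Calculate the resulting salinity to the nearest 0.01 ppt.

17.14 ppt

Remaining after removal: 1,730,000 m³ at 22.5 ppt (salt = 38,925,000)
After addition: salt = 38,925,000 + 3,810,000×14.7 = 94,932,000; volume = 5,540,000 m³
S = 94,932,000 / 5,540,000 = 17.1357 ppt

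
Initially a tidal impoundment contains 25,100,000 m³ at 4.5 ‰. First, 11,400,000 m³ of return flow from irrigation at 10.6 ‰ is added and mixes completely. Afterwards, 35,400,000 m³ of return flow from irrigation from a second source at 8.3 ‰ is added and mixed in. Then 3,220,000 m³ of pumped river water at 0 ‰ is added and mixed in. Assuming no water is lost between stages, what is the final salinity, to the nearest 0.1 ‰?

Conserving salt mass:
Initial salt = 25,100,000×4.5 = 112,950,000
After stage 1: salt = 112,950,000 + 11,400,000×10.6 = 233,790,000; volume = 36,500,000 m³; S = 6.405 ‰
After stage 2: salt = 233,790,000 + 35,400,000×8.3 = 527,610,000; volume = 71,900,000 m³; S = 7.338 ‰
After stage 3: salt = 527,610,000 + 3,220,000×0 = 527,610,000; volume = 75,120,000 m³
S = 527,610,000 / 75,120,000 = 7.0236 ‰

7.0 ‰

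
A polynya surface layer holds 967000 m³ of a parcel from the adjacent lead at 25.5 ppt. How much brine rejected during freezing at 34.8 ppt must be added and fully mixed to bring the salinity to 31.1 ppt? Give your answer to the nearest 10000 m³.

Salt balance: 967,000×25.5 + V×34.8 = (967,000+V)×31.1
24,658,500 + 34.8V = 30,073,700 + 31.1V
5,415,200 = 3.7V
V = 1,463,567.57 m³

1460000 m³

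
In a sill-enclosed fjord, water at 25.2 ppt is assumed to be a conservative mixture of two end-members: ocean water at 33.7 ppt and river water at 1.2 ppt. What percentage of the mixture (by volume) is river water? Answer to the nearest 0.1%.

Let f be the freshwater fraction. Salt balance per unit volume:
f×1.2 + (1−f)×33.7 = 25.2
f = (33.7 − 25.2) / (33.7 − 1.2) = 8.5/32.5 = 0.2615

26.2%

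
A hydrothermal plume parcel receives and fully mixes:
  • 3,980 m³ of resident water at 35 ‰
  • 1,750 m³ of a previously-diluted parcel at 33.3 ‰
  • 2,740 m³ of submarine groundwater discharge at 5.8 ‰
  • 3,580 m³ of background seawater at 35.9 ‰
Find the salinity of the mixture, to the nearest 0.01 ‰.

28.38 ‰

Mass of salt is conserved:
salt = 3,980×35 + 1,750×33.3 + 2,740×5.8 + 3,580×35.9 = 139,300 + 58,275 + 15,892 + 128,522 = 341,989
volume = 3,980 + 1,750 + 2,740 + 3,580 = 12,050 m³
S = 341,989 / 12,050 = 28.3808 ‰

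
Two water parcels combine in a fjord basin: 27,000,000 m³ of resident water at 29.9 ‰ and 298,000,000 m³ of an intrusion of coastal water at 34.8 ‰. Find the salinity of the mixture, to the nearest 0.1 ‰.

34.4 ‰

Conserving salt mass:
salt = 27,000,000×29.9 + 298,000,000×34.8 = 807,300,000 + 10,370,400,000 = 11,177,700,000
volume = 27,000,000 + 298,000,000 = 325,000,000 m³
S = 11,177,700,000 / 325,000,000 = 34.393 ‰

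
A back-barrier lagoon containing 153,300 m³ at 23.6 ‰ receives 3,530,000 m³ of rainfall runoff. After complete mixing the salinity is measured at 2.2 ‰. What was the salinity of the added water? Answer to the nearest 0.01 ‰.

1.27 ‰

Salt balance: 153,300×23.6 + 3,530,000×S = 3,683,300×2.2
3,617,880 + 3,530,000·S = 8,103,260
S = (8,103,260 − 3,617,880) / 3,530,000 = 1.2706 ‰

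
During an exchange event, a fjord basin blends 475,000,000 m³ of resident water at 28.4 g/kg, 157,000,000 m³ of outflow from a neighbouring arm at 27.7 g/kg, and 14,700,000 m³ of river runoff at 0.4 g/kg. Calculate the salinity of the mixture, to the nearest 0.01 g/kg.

Conserving salt mass:
salt = 475,000,000×28.4 + 157,000,000×27.7 + 14,700,000×0.4 = 13,490,000,000 + 4,348,900,000 + 5,880,000 = 17,844,780,000
volume = 475,000,000 + 157,000,000 + 14,700,000 = 646,700,000 m³
S = 17,844,780,000 / 646,700,000 = 27.5936 g/kg

27.59 g/kg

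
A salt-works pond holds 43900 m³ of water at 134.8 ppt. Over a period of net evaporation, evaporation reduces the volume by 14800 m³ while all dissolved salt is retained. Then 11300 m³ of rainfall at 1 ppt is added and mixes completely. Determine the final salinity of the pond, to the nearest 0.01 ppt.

After evaporation: salt = 43,900×134.8 = 5,917,720; volume = 43,900 − 14,800 = 29,100 m³
After mixing: salt = 5,917,720 + 11,300×1 = 5,929,020; volume = 29,100 + 11,300 = 40,400 m³
S = 5,929,020 / 40,400 = 146.7579 ppt

146.76 ppt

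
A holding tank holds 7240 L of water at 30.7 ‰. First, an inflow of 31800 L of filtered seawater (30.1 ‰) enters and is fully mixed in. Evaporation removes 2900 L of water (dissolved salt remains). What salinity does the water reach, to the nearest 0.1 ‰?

After mixing: salt = 7,240×30.7 + 31,800×30.1 = 1,179,448; volume = 39,040 L
After evaporation: salt unchanged = 1,179,448; volume = 39,040 − 2,900 = 36,140 L
S = 1,179,448 / 36,140 = 32.6355 ‰

32.6 ‰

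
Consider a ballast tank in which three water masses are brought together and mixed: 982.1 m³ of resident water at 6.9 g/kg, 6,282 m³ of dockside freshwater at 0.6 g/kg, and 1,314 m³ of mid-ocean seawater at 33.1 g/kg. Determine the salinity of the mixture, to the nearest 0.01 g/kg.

6.30 g/kg

Weighted by volume,
salt = 982.1×6.9 + 6,282×0.6 + 1,314×33.1 = 6,776.49 + 3,769.2 + 43,493.4 = 54,039.09
volume = 982.1 + 6,282 + 1,314 = 8,578.1 m³
S = 54,039.09 / 8,578.1 = 6.2997 g/kg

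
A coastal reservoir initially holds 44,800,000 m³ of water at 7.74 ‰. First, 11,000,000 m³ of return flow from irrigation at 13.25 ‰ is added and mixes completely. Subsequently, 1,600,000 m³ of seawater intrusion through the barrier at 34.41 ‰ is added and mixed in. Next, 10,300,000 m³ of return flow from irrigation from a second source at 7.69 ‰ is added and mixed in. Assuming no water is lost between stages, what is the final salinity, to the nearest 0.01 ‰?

9.26 ‰

Weighted by volume,
Initial salt = 44,800,000×7.74 = 346,752,000
After stage 1: salt = 346,752,000 + 11,000,000×13.25 = 492,502,000; volume = 55,800,000 m³; S = 8.826 ‰
After stage 2: salt = 492,502,000 + 1,600,000×34.41 = 547,558,000; volume = 57,400,000 m³; S = 9.539 ‰
After stage 3: salt = 547,558,000 + 10,300,000×7.69 = 626,765,000; volume = 67,700,000 m³
S = 626,765,000 / 67,700,000 = 9.258 ‰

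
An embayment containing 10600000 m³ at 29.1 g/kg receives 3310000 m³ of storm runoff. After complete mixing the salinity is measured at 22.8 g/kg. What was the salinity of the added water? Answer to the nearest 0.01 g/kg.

2.62 g/kg

Salt balance: 10,600,000×29.1 + 3,310,000×S = 13,910,000×22.8
308,460,000 + 3,310,000·S = 317,148,000
S = (317,148,000 − 308,460,000) / 3,310,000 = 2.6248 g/kg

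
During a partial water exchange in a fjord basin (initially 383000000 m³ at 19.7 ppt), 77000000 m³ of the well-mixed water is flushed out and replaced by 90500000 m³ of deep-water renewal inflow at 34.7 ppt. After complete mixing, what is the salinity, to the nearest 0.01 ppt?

23.12 ppt

Remaining after removal: 306,000,000 m³ at 19.7 ppt (salt = 6,028,200,000)
After addition: salt = 6,028,200,000 + 90,500,000×34.7 = 9,168,550,000; volume = 396,500,000 m³
S = 9,168,550,000 / 396,500,000 = 23.1237 ppt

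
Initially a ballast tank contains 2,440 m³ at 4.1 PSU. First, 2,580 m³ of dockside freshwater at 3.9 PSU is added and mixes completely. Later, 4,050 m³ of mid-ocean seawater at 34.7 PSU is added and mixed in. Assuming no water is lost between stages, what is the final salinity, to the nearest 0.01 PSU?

17.71 PSU

Conserving salt mass:
Initial salt = 2,440×4.1 = 10,004
After stage 1: salt = 10,004 + 2,580×3.9 = 20,066; volume = 5,020 m³; S = 3.997 PSU
After stage 2: salt = 20,066 + 4,050×34.7 = 160,601; volume = 9,070 m³
S = 160,601 / 9,070 = 17.7068 PSU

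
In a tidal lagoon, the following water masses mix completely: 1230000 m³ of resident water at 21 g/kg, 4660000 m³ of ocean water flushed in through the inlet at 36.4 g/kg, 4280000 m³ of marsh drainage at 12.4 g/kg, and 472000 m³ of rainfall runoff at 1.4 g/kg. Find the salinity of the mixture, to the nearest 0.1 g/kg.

Salt balance:
salt = 1,230,000×21 + 4,660,000×36.4 + 4,280,000×12.4 + 472,000×1.4 = 25,830,000 + 169,624,000 + 53,072,000 + 660,800 = 249,186,800
volume = 1,230,000 + 4,660,000 + 4,280,000 + 472,000 = 10,642,000 m³
S = 249,186,800 / 10,642,000 = 23.415 g/kg

23.4 g/kg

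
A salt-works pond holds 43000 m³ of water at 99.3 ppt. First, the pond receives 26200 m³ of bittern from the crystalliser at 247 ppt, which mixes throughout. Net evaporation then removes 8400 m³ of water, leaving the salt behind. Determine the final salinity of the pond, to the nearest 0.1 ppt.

After mixing: salt = 43,000×99.3 + 26,200×247 = 10,741,300; volume = 69,200 m³
After evaporation: salt unchanged = 10,741,300; volume = 69,200 − 8,400 = 60,800 m³
S = 10,741,300 / 60,800 = 176.6661 ppt

176.7 ppt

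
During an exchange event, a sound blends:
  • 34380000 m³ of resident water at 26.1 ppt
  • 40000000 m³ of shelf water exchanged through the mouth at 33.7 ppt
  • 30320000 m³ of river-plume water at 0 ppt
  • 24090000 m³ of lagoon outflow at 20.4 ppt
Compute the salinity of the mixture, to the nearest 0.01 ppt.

21.25 ppt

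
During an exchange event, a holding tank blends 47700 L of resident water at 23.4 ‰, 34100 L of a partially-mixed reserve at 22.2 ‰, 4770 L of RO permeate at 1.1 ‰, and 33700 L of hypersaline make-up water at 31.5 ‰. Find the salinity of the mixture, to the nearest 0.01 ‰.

Total salt / total volume:
salt = 47,700×23.4 + 34,100×22.2 + 4,770×1.1 + 33,700×31.5 = 1,116,180 + 757,020 + 5,247 + 1,061,550 = 2,939,997
volume = 47,700 + 34,100 + 4,770 + 33,700 = 120,270 L
S = 2,939,997 / 120,270 = 24.445 ‰

24.44 ‰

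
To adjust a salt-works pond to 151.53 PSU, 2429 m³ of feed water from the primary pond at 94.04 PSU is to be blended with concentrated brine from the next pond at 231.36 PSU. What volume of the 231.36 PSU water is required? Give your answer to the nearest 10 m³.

Salt balance: 2,429×94.04 + V×231.36 = (2,429+V)×151.53
228,423.16 + 231.36V = 368,066.37 + 151.53V
139,643.21 = 79.83V
V = 1,749.26 m³

1750 m³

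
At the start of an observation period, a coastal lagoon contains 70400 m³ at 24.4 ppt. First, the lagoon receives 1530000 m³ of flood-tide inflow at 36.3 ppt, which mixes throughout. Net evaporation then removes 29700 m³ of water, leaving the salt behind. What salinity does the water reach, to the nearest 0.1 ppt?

36.5 ppt

After mixing: salt = 70,400×24.4 + 1,530,000×36.3 = 57,256,760; volume = 1,600,400 m³
After evaporation: salt unchanged = 57,256,760; volume = 1,600,400 − 29,700 = 1,570,700 m³
S = 57,256,760 / 1,570,700 = 36.453 ppt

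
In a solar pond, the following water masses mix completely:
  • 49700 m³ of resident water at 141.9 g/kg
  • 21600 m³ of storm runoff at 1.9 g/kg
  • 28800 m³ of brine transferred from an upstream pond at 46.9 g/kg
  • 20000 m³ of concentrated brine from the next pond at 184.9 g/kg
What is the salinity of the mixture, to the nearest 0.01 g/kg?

101.10 g/kg

Conserving salt mass:
salt = 49,700×141.9 + 21,600×1.9 + 28,800×46.9 + 20,000×184.9 = 7,052,430 + 41,040 + 1,350,720 + 3,698,000 = 12,142,190
volume = 49,700 + 21,600 + 28,800 + 20,000 = 120,100 m³
S = 12,142,190 / 120,100 = 101.1007 g/kg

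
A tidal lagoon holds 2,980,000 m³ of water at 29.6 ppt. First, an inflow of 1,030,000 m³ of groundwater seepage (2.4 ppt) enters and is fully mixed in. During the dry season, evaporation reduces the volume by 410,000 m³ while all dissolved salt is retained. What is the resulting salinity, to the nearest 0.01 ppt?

25.19 ppt

After mixing: salt = 2,980,000×29.6 + 1,030,000×2.4 = 90,680,000; volume = 4,010,000 m³
After evaporation: salt unchanged = 90,680,000; volume = 4,010,000 − 410,000 = 3,600,000 m³
S = 90,680,000 / 3,600,000 = 25.1889 ppt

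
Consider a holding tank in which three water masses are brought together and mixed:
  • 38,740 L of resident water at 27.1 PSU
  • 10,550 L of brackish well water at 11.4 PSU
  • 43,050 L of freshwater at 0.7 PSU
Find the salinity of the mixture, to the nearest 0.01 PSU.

13.00 PSU

Total salt / total volume:
salt = 38,740×27.1 + 10,550×11.4 + 43,050×0.7 = 1,049,854 + 120,270 + 30,135 = 1,200,259
volume = 38,740 + 10,550 + 43,050 = 92,340 L
S = 1,200,259 / 92,340 = 12.9983 PSU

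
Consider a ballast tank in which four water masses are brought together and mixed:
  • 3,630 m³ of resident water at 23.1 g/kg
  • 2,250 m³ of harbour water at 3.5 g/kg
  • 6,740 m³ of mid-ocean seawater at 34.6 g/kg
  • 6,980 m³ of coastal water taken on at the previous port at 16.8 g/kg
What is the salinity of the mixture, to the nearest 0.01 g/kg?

22.56 g/kg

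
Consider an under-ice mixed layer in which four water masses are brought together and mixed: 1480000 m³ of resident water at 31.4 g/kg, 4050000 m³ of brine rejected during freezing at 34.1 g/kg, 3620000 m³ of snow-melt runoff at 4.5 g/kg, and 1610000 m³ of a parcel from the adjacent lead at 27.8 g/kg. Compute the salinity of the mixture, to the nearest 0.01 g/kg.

22.83 g/kg

By conservation of dissolved salt,
salt = 1,480,000×31.4 + 4,050,000×34.1 + 3,620,000×4.5 + 1,610,000×27.8 = 46,472,000 + 138,105,000 + 16,290,000 + 44,758,000 = 245,625,000
volume = 1,480,000 + 4,050,000 + 3,620,000 + 1,610,000 = 10,760,000 m³
S = 245,625,000 / 10,760,000 = 22.8276 g/kg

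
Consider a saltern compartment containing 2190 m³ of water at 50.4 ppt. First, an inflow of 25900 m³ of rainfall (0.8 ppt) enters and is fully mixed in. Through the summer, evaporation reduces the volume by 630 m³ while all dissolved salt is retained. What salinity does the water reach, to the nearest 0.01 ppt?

After mixing: salt = 2,190×50.4 + 25,900×0.8 = 131,096; volume = 28,090 m³
After evaporation: salt unchanged = 131,096; volume = 28,090 − 630 = 27,460 m³
S = 131,096 / 27,460 = 4.7741 ppt

4.77 ppt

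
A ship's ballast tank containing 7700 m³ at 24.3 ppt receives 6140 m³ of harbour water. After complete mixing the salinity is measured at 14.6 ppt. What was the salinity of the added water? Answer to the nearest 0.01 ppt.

Salt balance: 7,700×24.3 + 6,140×S = 13,840×14.6
187,110 + 6,140·S = 202,064
S = (202,064 − 187,110) / 6,140 = 2.4355 ppt

2.44 ppt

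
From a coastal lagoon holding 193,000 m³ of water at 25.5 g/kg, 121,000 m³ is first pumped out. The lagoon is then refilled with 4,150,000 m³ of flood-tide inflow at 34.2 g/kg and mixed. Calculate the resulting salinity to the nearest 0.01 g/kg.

Remaining after removal: 72,000 m³ at 25.5 g/kg (salt = 1,836,000)
After addition: salt = 1,836,000 + 4,150,000×34.2 = 143,766,000; volume = 4,222,000 m³
S = 143,766,000 / 4,222,000 = 34.0516 g/kg

34.05 g/kg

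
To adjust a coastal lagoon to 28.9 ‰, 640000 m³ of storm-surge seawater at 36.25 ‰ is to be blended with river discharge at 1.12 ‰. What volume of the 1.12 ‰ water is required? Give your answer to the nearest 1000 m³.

Salt balance: 640,000×36.25 + V×1.12 = (640,000+V)×28.9
23,200,000 + 1.12V = 18,496,000 + 28.9V
4,704,000 = 27.78V
V = 169,330.45 m³

169000 m³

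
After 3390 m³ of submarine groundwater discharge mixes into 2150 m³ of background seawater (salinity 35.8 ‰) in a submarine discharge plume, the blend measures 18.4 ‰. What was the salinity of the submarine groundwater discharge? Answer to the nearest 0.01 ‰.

7.36 ‰

Salt balance: 2,150×35.8 + 3,390×S = 5,540×18.4
76,970 + 3,390·S = 101,936
S = (101,936 − 76,970) / 3,390 = 7.3646 ‰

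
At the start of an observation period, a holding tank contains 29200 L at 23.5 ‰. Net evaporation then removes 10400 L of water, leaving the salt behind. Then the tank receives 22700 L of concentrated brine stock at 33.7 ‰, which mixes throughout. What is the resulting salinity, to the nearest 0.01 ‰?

34.97 ‰

After evaporation: salt = 29,200×23.5 = 686,200; volume = 29,200 − 10,400 = 18,800 L
After mixing: salt = 686,200 + 22,700×33.7 = 1,451,190; volume = 18,800 + 22,700 = 41,500 L
S = 1,451,190 / 41,500 = 34.9684 ‰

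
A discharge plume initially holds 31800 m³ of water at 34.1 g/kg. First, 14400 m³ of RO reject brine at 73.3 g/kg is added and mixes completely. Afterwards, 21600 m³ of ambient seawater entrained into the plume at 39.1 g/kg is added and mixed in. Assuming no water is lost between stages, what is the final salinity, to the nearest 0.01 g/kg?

44.02 g/kg

By conservation of dissolved salt,
Initial salt = 31,800×34.1 = 1,084,380
After stage 1: salt = 1,084,380 + 14,400×73.3 = 2,139,900; volume = 46,200 m³; S = 46.318 g/kg
After stage 2: salt = 2,139,900 + 21,600×39.1 = 2,984,460; volume = 67,800 m³
S = 2,984,460 / 67,800 = 44.0186 g/kg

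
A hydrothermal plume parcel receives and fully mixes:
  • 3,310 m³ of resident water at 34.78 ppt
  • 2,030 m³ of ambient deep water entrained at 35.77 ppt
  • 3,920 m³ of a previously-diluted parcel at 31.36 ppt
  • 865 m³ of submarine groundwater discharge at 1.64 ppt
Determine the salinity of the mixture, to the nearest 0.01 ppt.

30.82 ppt

Conserving salt mass:
salt = 3,310×34.78 + 2,030×35.77 + 3,920×31.36 + 865×1.64 = 115,121.8 + 72,613.1 + 122,931.2 + 1,418.6 = 312,084.7
volume = 3,310 + 2,030 + 3,920 + 865 = 10,125 m³
S = 312,084.7 / 10,125 = 30.8232 ppt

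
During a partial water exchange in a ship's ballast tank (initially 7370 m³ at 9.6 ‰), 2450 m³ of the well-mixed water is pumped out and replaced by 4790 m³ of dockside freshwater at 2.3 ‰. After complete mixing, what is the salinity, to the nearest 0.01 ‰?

Remaining after removal: 4,920 m³ at 9.6 ‰ (salt = 47,232)
After addition: salt = 47,232 + 4,790×2.3 = 58,249; volume = 9,710 m³
S = 58,249 / 9,710 = 5.9989 ‰

6.00 ‰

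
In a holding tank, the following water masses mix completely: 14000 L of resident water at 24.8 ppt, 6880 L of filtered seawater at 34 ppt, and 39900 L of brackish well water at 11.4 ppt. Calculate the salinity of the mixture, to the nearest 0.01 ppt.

17.04 ppt

Mass of salt is conserved:
salt = 14,000×24.8 + 6,880×34 + 39,900×11.4 = 347,200 + 233,920 + 454,860 = 1,035,980
volume = 14,000 + 6,880 + 39,900 = 60,780 L
S = 1,035,980 / 60,780 = 17.0448 ppt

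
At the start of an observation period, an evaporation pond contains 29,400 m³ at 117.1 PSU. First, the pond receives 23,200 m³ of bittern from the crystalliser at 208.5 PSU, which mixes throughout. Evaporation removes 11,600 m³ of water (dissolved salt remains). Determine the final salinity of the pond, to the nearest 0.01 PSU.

201.95 PSU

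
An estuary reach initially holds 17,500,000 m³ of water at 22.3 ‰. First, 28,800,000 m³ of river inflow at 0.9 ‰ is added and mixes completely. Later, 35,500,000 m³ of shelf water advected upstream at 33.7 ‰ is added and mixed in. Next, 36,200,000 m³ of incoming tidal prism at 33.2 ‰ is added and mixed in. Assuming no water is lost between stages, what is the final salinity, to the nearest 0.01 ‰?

23.85 ‰

Total salt / total volume:
Initial salt = 17,500,000×22.3 = 390,250,000
After stage 1: salt = 390,250,000 + 28,800,000×0.9 = 416,170,000; volume = 46,300,000 m³; S = 8.989 ‰
After stage 2: salt = 416,170,000 + 35,500,000×33.7 = 1,612,520,000; volume = 81,800,000 m³; S = 19.713 ‰
After stage 3: salt = 1,612,520,000 + 36,200,000×33.2 = 2,814,360,000; volume = 118,000,000 m³
S = 2,814,360,000 / 118,000,000 = 23.8505 ‰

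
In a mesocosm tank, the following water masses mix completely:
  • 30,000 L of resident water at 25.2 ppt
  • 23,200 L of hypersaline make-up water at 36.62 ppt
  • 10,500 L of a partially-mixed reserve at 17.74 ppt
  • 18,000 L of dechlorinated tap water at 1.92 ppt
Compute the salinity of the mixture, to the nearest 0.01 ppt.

Salt balance:
salt = 30,000×25.2 + 23,200×36.62 + 10,500×17.74 + 18,000×1.92 = 756,000 + 849,584 + 186,270 + 34,560 = 1,826,414
volume = 30,000 + 23,200 + 10,500 + 18,000 = 81,700 L
S = 1,826,414 / 81,700 = 22.3551 ppt

22.36 ppt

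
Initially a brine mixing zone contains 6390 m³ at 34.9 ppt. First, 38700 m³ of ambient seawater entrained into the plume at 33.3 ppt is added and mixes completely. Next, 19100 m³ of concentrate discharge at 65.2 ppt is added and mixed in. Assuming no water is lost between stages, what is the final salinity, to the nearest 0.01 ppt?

Salt balance:
Initial salt = 6,390×34.9 = 223,011
After stage 1: salt = 223,011 + 38,700×33.3 = 1,511,721; volume = 45,090 m³; S = 33.527 ppt
After stage 2: salt = 1,511,721 + 19,100×65.2 = 2,757,041; volume = 64,190 m³
S = 2,757,041 / 64,190 = 42.9513 ppt

42.95 ppt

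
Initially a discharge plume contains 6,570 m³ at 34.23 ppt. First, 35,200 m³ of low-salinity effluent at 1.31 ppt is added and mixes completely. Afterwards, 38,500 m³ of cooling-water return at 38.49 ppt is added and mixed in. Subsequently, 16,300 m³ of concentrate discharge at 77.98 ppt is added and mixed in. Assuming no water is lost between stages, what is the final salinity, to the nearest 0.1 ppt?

Salt balance:
Initial salt = 6,570×34.23 = 224,891.1
After stage 1: salt = 224,891.1 + 35,200×1.31 = 271,003.1; volume = 41,770 m³; S = 6.488 ppt
After stage 2: salt = 271,003.1 + 38,500×38.49 = 1,752,868.1; volume = 80,270 m³; S = 21.837 ppt
After stage 3: salt = 1,752,868.1 + 16,300×77.98 = 3,023,942.1; volume = 96,570 m³
S = 3,023,942.1 / 96,570 = 31.3135 ppt

31.3 ppt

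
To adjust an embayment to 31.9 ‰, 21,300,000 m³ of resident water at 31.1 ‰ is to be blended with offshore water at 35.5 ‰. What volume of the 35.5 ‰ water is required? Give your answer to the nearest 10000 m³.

Salt balance: 21,300,000×31.1 + V×35.5 = (21,300,000+V)×31.9
662,430,000 + 35.5V = 679,470,000 + 31.9V
17,040,000 = 3.6V
V = 4,733,333.33 m³

4730000 m³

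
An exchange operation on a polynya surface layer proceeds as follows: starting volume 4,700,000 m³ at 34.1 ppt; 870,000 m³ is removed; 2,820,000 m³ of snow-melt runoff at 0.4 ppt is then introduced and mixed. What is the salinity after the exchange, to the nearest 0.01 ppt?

19.81 ppt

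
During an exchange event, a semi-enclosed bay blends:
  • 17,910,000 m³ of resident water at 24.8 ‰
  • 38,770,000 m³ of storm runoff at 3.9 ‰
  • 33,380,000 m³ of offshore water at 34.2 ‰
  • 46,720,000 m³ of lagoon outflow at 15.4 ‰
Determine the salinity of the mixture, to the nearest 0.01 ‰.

17.96 ‰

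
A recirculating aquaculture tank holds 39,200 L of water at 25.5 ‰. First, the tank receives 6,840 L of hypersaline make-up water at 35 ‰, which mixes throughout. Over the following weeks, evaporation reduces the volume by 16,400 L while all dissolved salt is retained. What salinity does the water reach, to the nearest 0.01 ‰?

After mixing: salt = 39,200×25.5 + 6,840×35 = 1,239,000; volume = 46,040 L
After evaporation: salt unchanged = 1,239,000; volume = 46,040 − 16,400 = 29,640 L
S = 1,239,000 / 29,640 = 41.8016 ‰

41.80 ‰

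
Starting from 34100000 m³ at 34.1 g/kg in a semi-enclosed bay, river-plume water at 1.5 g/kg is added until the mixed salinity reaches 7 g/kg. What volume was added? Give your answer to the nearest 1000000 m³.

168000000 m³

Salt balance: 34,100,000×34.1 + V×1.5 = (34,100,000+V)×7
1,162,810,000 + 1.5V = 238,700,000 + 7V
924,110,000 = 5.5V
V = 168,020,000 m³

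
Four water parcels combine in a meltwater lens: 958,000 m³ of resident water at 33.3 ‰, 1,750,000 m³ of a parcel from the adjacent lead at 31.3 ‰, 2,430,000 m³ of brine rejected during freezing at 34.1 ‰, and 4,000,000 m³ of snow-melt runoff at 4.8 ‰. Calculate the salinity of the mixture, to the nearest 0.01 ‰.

20.65 ‰

Conserving salt mass:
salt = 958,000×33.3 + 1,750,000×31.3 + 2,430,000×34.1 + 4,000,000×4.8 = 31,901,400 + 54,775,000 + 82,863,000 + 19,200,000 = 188,739,400
volume = 958,000 + 1,750,000 + 2,430,000 + 4,000,000 = 9,138,000 m³
S = 188,739,400 / 9,138,000 = 20.6543 ‰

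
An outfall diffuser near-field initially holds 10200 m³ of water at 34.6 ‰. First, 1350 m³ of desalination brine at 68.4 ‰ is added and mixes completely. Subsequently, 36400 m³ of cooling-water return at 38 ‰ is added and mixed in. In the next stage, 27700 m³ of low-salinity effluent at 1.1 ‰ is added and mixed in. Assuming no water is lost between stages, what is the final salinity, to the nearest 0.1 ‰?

24.6 ‰

Mass of salt is conserved:
Initial salt = 10,200×34.6 = 352,920
After stage 1: salt = 352,920 + 1,350×68.4 = 445,260; volume = 11,550 m³; S = 38.551 ‰
After stage 2: salt = 445,260 + 36,400×38 = 1,828,460; volume = 47,950 m³; S = 38.133 ‰
After stage 3: salt = 1,828,460 + 27,700×1.1 = 1,858,930; volume = 75,650 m³
S = 1,858,930 / 75,650 = 24.5728 ‰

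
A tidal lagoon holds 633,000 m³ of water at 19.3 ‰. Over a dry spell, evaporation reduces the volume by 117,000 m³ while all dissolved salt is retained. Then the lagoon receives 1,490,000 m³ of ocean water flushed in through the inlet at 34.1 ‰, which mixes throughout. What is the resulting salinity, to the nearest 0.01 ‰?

After evaporation: salt = 633,000×19.3 = 12,216,900; volume = 633,000 − 117,000 = 516,000 m³
After mixing: salt = 12,216,900 + 1,490,000×34.1 = 63,025,900; volume = 516,000 + 1,490,000 = 2,006,000 m³
S = 63,025,900 / 2,006,000 = 31.4187 ‰

31.42 ‰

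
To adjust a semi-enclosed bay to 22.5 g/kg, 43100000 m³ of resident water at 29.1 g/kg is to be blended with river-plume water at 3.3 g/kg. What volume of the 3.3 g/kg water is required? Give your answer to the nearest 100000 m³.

14800000 m³

Salt balance: 43,100,000×29.1 + V×3.3 = (43,100,000+V)×22.5
1,254,210,000 + 3.3V = 969,750,000 + 22.5V
284,460,000 = 19.2V
V = 14,815,625 m³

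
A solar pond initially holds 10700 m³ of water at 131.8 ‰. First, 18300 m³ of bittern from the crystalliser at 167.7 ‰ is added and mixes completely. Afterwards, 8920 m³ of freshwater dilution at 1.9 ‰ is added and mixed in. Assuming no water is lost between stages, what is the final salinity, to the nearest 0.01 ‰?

118.57 ‰

Weighted by volume,
Initial salt = 10,700×131.8 = 1,410,260
After stage 1: salt = 1,410,260 + 18,300×167.7 = 4,479,170; volume = 29,000 m³; S = 154.454 ‰
After stage 2: salt = 4,479,170 + 8,920×1.9 = 4,496,118; volume = 37,920 m³
S = 4,496,118 / 37,920 = 118.5685 ‰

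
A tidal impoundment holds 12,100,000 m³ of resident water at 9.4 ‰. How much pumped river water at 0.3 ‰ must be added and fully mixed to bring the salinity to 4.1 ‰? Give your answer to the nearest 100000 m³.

Salt balance: 12,100,000×9.4 + V×0.3 = (12,100,000+V)×4.1
113,740,000 + 0.3V = 49,610,000 + 4.1V
64,130,000 = 3.8V
V = 16,876,315.79 m³

16900000 m³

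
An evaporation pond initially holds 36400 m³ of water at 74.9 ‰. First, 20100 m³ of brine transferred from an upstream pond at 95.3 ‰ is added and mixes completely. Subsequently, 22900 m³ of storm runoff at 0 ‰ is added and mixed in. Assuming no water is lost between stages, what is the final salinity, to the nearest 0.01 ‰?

58.46 ‰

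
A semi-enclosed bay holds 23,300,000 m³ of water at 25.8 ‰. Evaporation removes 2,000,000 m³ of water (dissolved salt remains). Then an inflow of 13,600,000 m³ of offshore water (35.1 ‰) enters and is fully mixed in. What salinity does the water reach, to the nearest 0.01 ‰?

30.90 ‰

After evaporation: salt = 23,300,000×25.8 = 601,140,000; volume = 23,300,000 − 2,000,000 = 21,300,000 m³
After mixing: salt = 601,140,000 + 13,600,000×35.1 = 1,078,500,000; volume = 21,300,000 + 13,600,000 = 34,900,000 m³
S = 1,078,500,000 / 34,900,000 = 30.9026 ‰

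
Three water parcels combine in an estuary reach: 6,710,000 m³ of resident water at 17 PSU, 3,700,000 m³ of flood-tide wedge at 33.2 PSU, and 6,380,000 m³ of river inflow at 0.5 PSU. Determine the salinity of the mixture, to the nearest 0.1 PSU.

Conserving salt mass:
salt = 6,710,000×17 + 3,700,000×33.2 + 6,380,000×0.5 = 114,070,000 + 122,840,000 + 3,190,000 = 240,100,000
volume = 6,710,000 + 3,700,000 + 6,380,000 = 16,790,000 m³
S = 240,100,000 / 16,790,000 = 14.3 PSU

14.3 PSU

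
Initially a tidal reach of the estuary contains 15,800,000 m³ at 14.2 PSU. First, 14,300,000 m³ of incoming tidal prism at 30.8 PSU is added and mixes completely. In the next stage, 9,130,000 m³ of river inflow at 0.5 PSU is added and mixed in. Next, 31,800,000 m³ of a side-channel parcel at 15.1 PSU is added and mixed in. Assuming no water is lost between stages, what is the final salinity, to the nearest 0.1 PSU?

16.2 PSU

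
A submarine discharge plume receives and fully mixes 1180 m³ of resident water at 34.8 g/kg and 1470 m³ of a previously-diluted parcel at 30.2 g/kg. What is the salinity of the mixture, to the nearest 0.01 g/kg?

32.25 g/kg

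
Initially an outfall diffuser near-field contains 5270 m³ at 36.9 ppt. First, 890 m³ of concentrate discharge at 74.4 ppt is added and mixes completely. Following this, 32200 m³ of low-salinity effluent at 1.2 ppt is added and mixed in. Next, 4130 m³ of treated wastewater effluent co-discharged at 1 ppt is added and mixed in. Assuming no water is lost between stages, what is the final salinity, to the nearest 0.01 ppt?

Mass of salt is conserved:
Initial salt = 5,270×36.9 = 194,463
After stage 1: salt = 194,463 + 890×74.4 = 260,679; volume = 6,160 m³; S = 42.318 ppt
After stage 2: salt = 260,679 + 32,200×1.2 = 299,319; volume = 38,360 m³; S = 7.803 ppt
After stage 3: salt = 299,319 + 4,130×1 = 303,449; volume = 42,490 m³
S = 303,449 / 42,490 = 7.1417 ppt

7.14 ppt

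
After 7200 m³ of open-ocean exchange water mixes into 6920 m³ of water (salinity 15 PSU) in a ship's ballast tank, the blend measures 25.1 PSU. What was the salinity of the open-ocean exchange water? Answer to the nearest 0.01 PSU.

34.81 PSU

Salt balance: 6,920×15 + 7,200×S = 14,120×25.1
103,800 + 7,200·S = 354,412
S = (354,412 − 103,800) / 7,200 = 34.8072 PSU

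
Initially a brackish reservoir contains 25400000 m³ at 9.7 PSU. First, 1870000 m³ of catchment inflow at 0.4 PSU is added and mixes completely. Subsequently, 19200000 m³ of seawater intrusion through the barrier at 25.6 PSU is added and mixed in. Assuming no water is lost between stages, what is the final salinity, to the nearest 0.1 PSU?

15.9 PSU

Total salt / total volume:
Initial salt = 25,400,000×9.7 = 246,380,000
After stage 1: salt = 246,380,000 + 1,870,000×0.4 = 247,128,000; volume = 27,270,000 m³; S = 9.062 PSU
After stage 2: salt = 247,128,000 + 19,200,000×25.6 = 738,648,000; volume = 46,470,000 m³
S = 738,648,000 / 46,470,000 = 15.8952 PSU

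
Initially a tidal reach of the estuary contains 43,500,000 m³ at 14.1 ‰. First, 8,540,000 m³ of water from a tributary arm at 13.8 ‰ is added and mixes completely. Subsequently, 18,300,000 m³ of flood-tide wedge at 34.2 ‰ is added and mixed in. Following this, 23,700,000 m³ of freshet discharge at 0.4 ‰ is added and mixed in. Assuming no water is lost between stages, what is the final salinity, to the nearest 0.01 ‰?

Weighted by volume,
Initial salt = 43,500,000×14.1 = 613,350,000
After stage 1: salt = 613,350,000 + 8,540,000×13.8 = 731,202,000; volume = 52,040,000 m³; S = 14.051 ‰
After stage 2: salt = 731,202,000 + 18,300,000×34.2 = 1,357,062,000; volume = 70,340,000 m³; S = 19.293 ‰
After stage 3: salt = 1,357,062,000 + 23,700,000×0.4 = 1,366,542,000; volume = 94,040,000 m³
S = 1,366,542,000 / 94,040,000 = 14.5315 ‰

14.53 ‰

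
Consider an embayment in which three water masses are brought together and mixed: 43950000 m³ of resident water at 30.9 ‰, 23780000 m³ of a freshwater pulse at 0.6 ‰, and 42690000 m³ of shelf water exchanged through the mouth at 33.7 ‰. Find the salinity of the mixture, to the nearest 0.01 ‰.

Weighted by volume,
salt = 43,950,000×30.9 + 23,780,000×0.6 + 42,690,000×33.7 = 1,358,055,000 + 14,268,000 + 1,438,653,000 = 2,810,976,000
volume = 43,950,000 + 23,780,000 + 42,690,000 = 110,420,000 m³
S = 2,810,976,000 / 110,420,000 = 25.4571 ‰

25.46 ‰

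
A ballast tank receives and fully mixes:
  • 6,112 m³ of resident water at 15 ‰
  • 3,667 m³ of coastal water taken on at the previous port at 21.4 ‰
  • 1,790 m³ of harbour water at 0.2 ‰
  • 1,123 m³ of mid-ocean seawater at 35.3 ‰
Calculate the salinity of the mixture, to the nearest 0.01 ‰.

16.56 ‰

By conservation of dissolved salt,
salt = 6,112×15 + 3,667×21.4 + 1,790×0.2 + 1,123×35.3 = 91,680 + 78,473.8 + 358 + 39,641.9 = 210,153.7
volume = 6,112 + 3,667 + 1,790 + 1,123 = 12,692 m³
S = 210,153.7 / 12,692 = 16.558 ‰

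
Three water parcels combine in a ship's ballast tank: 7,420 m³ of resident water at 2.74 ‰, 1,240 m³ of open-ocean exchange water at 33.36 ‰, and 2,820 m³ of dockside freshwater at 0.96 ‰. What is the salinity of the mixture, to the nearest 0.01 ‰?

Mass of salt is conserved:
salt = 7,420×2.74 + 1,240×33.36 + 2,820×0.96 = 20,330.8 + 41,366.4 + 2,707.2 = 64,404.4
volume = 7,420 + 1,240 + 2,820 = 11,480 m³
S = 64,404.4 / 11,480 = 5.6101 ‰

5.61 ‰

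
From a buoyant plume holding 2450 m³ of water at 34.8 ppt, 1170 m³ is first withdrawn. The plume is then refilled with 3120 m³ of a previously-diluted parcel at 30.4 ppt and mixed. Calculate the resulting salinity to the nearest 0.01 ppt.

Remaining after removal: 1,280 m³ at 34.8 ppt (salt = 44,544)
After addition: salt = 44,544 + 3,120×30.4 = 139,392; volume = 4,400 m³
S = 139,392 / 4,400 = 31.68 ppt

31.68 ppt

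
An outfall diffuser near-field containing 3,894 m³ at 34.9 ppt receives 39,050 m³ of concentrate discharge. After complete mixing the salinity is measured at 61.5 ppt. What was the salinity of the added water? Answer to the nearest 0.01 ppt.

64.15 ppt

Salt balance: 3,894×34.9 + 39,050×S = 42,944×61.5
135,900.6 + 39,050·S = 2,641,056
S = (2,641,056 − 135,900.6) / 39,050 = 64.1525 ppt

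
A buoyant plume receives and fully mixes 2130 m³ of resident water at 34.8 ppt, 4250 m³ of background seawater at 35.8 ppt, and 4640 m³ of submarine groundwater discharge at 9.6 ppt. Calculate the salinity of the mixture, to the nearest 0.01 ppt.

By conservation of dissolved salt,
salt = 2,130×34.8 + 4,250×35.8 + 4,640×9.6 = 74,124 + 152,150 + 44,544 = 270,818
volume = 2,130 + 4,250 + 4,640 = 11,020 m³
S = 270,818 / 11,020 = 24.5751 ppt

24.58 ppt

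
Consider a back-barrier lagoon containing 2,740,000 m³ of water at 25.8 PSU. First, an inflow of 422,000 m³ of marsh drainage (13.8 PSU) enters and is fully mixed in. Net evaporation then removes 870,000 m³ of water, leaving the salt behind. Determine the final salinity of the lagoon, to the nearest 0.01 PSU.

After mixing: salt = 2,740,000×25.8 + 422,000×13.8 = 76,515,600; volume = 3,162,000 m³
After evaporation: salt unchanged = 76,515,600; volume = 3,162,000 − 870,000 = 2,292,000 m³
S = 76,515,600 / 2,292,000 = 33.3838 PSU

33.38 PSU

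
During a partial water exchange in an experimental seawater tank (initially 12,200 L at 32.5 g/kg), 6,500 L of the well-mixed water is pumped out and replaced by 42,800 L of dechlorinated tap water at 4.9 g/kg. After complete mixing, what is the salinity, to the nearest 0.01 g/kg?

8.14 g/kg

Remaining after removal: 5,700 L at 32.5 g/kg (salt = 185,250)
After addition: salt = 185,250 + 42,800×4.9 = 394,970; volume = 48,500 L
S = 394,970 / 48,500 = 8.1437 g/kg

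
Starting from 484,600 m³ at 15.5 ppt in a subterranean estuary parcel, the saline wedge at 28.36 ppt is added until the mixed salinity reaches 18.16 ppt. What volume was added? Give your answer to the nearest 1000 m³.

126000 m³

Salt balance: 484,600×15.5 + V×28.36 = (484,600+V)×18.16
7,511,300 + 28.36V = 8,800,336 + 18.16V
1,289,036 = 10.2V
V = 126,376.08 m³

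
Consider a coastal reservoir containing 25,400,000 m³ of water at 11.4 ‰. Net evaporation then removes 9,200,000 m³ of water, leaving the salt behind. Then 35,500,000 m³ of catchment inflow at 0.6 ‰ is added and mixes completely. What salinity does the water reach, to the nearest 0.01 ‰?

After evaporation: salt = 25,400,000×11.4 = 289,560,000; volume = 25,400,000 − 9,200,000 = 16,200,000 m³
After mixing: salt = 289,560,000 + 35,500,000×0.6 = 310,860,000; volume = 16,200,000 + 35,500,000 = 51,700,000 m³
S = 310,860,000 / 51,700,000 = 6.0128 ‰

6.01 ‰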